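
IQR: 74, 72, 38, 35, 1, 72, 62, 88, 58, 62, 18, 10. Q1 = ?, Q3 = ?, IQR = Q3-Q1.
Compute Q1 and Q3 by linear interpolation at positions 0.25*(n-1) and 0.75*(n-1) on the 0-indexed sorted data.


Sorted: 1, 10, 18, 35, 38, 58, 62, 62, 72, 72, 74, 88
Q1 (25th %ile) = 30.7500
Q3 (75th %ile) = 72.0000
IQR = 72.0000 - 30.7500 = 41.2500

IQR = 41.2500


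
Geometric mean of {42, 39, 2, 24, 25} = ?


Product = 42 × 39 × 2 × 24 × 25 = 1965600
GM = 1965600^(1/5) = 18.1426

GM = 18.1426


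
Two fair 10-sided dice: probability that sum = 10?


Total outcomes = 10×10 = 100
Favorable (sum = 10): 9
P = 9/100 = 0.0900

P = 0.0900


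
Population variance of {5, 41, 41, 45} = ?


Mean = 33.0000
Squared deviations: 784.0000, 64.0000, 64.0000, 144.0000
Sum = 1056.0000
Variance = 1056.0000/4 = 264.0000

Variance = 264.0000


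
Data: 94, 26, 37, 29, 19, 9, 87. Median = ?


Sorted: 9, 19, 26, 29, 37, 87, 94
n = 7 (odd)
Middle value = 29

Median = 29


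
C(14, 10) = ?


C(14,10) = 14!/(10! × 4!)
= 87178291200/(3628800 × 24)
= 1001

C(14,10) = 1001


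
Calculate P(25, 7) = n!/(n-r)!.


P(25,7) = 25!/18!
= 15511210043330985984000000/6402373705728000
= 2422728000

P(25,7) = 2422728000


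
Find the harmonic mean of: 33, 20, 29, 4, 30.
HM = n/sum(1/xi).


Sum of reciprocals = 1/33 + 1/20 + 1/29 + 1/4 + 1/30 = 0.398119
HM = 5/0.398119 = 12.5591

HM = 12.5591


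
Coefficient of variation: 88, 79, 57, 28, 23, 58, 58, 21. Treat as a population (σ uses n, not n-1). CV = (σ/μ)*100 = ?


Mean = 51.5000
SD = 23.7118
CV = (23.7118/51.5000)*100 = 46.0424%

CV = 46.0424%


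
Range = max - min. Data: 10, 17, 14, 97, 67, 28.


Max = 97, Min = 10
Range = 97 - 10 = 87

Range = 87


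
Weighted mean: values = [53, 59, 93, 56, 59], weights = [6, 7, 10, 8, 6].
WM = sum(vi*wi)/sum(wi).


Numerator = 53*6 + 59*7 + 93*10 + 56*8 + 59*6 = 2463
Denominator = 6 + 7 + 10 + 8 + 6 = 37
WM = 2463/37 = 66.5676

WM = 66.5676


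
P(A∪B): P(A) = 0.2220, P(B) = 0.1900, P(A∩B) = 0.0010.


P(A∪B) = 0.2220 + 0.1900 - 0.0010
= 0.4120 - 0.0010
= 0.4110

P(A∪B) = 0.4110


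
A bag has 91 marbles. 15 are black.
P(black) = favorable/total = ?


P = 15/91 = 0.1648

P = 0.1648


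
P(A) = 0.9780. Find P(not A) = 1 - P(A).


P(not A) = 1 - 0.9780 = 0.0220

P(not A) = 0.0220


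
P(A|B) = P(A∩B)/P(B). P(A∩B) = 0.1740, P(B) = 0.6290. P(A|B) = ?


P(A|B) = 0.1740/0.6290 = 0.2766

P(A|B) = 0.2766


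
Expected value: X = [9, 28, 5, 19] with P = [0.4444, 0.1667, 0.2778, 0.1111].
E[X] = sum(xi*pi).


E[X] = 9*0.4444 + 28*0.1667 + 5*0.2778 + 19*0.1111
= 3.9996 + 4.6676 + 1.3890 + 2.1109
= 12.1671

E[X] = 12.1671


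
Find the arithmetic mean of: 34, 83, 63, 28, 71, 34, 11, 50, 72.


Sum = 34 + 83 + 63 + 28 + 71 + 34 + 11 + 50 + 72 = 446
n = 9
Mean = 446/9 = 49.5556

Mean = 49.5556


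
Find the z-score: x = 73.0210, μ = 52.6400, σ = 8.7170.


z = (73.0210 - 52.6400)/8.7170
= 20.3810/8.7170
= 2.3381

z = 2.3381


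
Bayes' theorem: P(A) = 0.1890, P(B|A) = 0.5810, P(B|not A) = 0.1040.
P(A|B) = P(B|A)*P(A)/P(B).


P(B) = P(B|A)*P(A) + P(B|A')*P(A')
= 0.5810*0.1890 + 0.1040*0.8110
= 0.109809 + 0.084344 = 0.194153
P(A|B) = 0.109809/0.194153 = 0.5656

P(A|B) = 0.5656


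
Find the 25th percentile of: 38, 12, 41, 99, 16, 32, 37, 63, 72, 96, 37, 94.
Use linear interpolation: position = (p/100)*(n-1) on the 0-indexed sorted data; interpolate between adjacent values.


Sorted: 12, 16, 32, 37, 37, 38, 41, 63, 72, 94, 96, 99
n = 12
Index = 25/100 * 11 = 2.7500
Lower = data[2] = 32, Upper = data[3] = 37
P25 = 32 + 0.7500*(5) = 35.7500

P25 = 35.7500


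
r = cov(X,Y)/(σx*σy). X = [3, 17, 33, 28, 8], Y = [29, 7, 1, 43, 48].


Mean X = 17.8000, Mean Y = 25.6000
SD X = 11.408769, SD Y = 18.800000
Cov = -90.280000
r = -90.280000/(11.408769*18.800000) = -0.4209

r = -0.4209


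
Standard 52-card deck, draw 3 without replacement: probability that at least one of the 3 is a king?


P(at least one) = 1 - P(none)
P(none) = (48/52) × (47/51) × (46/50) = 0.782624
P(at least one) = 1 - 0.782624 = 0.2174

P = 0.2174


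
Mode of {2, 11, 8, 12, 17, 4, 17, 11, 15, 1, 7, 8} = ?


Frequencies: 1:1, 2:1, 4:1, 7:1, 8:2, 11:2, 12:1, 15:1, 17:2
Max frequency = 2
Mode = 8, 11, 17

Mode = 8, 11, 17


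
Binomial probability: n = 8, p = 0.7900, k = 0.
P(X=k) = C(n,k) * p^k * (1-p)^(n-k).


C(8,0) = 1
p^0 = 1.000000
(1-p)^8 = 3.782286e-06
P = 1 * 1.000000 * 3.782286e-06 = 3.7823e-06

P(X=0) = 3.7823e-06


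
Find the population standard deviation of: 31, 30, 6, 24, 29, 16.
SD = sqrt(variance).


Mean = 22.6667
Variance = 81.2222
SD = sqrt(81.2222) = 9.0123

SD = 9.0123


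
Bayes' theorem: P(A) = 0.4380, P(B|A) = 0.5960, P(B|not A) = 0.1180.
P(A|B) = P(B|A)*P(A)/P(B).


P(B) = P(B|A)*P(A) + P(B|A')*P(A')
= 0.5960*0.4380 + 0.1180*0.5620
= 0.261048 + 0.066316 = 0.327364
P(A|B) = 0.261048/0.327364 = 0.7974

P(A|B) = 0.7974


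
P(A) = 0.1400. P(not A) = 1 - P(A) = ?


P(not A) = 1 - 0.1400 = 0.8600

P(not A) = 0.8600


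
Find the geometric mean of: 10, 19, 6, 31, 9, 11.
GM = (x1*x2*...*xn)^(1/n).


Product = 10 × 19 × 6 × 31 × 9 × 11 = 3498660
GM = 3498660^(1/6) = 12.3211

GM = 12.3211


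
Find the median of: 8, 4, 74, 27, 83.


Sorted: 4, 8, 27, 74, 83
n = 5 (odd)
Middle value = 27

Median = 27


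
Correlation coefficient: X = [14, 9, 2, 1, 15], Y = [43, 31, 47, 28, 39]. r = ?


Mean X = 8.2000, Mean Y = 37.6000
SD X = 5.844656, SD Y = 7.144228
Cov = 9.280000
r = 9.280000/(5.844656*7.144228) = 0.2222

r = 0.2222


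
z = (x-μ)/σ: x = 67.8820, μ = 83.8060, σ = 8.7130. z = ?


z = (67.8820 - 83.8060)/8.7130
= -15.9240/8.7130
= -1.8276

z = -1.8276


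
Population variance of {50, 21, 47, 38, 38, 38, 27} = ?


Mean = 37.0000
Squared deviations: 169.0000, 256.0000, 100.0000, 1.0000, 1.0000, 1.0000, 100.0000
Sum = 628.0000
Variance = 628.0000/7 = 89.7143

Variance = 89.7143


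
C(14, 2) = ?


C(14,2) = 14!/(2! × 12!)
= 87178291200/(2 × 479001600)
= 91

C(14,2) = 91


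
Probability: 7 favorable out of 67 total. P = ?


P = 7/67 = 0.1045

P = 0.1045


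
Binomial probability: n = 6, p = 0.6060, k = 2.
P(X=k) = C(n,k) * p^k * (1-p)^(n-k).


C(6,2) = 15
p^2 = 0.367236
(1-p)^4 = 0.024098
P = 15 * 0.367236 * 0.024098 = 0.1327

P(X=2) = 0.1327


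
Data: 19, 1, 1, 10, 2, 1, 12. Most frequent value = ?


Frequencies: 1:3, 2:1, 10:1, 12:1, 19:1
Max frequency = 3
Mode = 1

Mode = 1


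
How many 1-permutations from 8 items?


P(8,1) = 8!/7!
= 40320/5040
= 8

P(8,1) = 8


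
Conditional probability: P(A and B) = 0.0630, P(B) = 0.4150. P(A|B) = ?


P(A|B) = 0.0630/0.4150 = 0.1518

P(A|B) = 0.1518


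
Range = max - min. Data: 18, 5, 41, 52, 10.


Max = 52, Min = 5
Range = 52 - 5 = 47

Range = 47


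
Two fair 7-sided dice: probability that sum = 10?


Total outcomes = 7×7 = 49
Favorable (sum = 10): 5
P = 5/49 = 0.1020

P = 0.1020


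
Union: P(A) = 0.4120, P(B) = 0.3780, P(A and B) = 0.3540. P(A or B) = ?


P(A∪B) = 0.4120 + 0.3780 - 0.3540
= 0.7900 - 0.3540
= 0.4360

P(A∪B) = 0.4360


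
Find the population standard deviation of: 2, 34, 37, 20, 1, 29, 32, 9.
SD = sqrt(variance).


Mean = 20.5000
Variance = 189.2500
SD = sqrt(189.2500) = 13.7568

SD = 13.7568


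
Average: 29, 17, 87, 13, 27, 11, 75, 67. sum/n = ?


Sum = 29 + 17 + 87 + 13 + 27 + 11 + 75 + 67 = 326
n = 8
Mean = 326/8 = 40.7500

Mean = 40.7500


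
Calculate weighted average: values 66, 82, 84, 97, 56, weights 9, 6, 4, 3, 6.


Numerator = 66*9 + 82*6 + 84*4 + 97*3 + 56*6 = 2049
Denominator = 9 + 6 + 4 + 3 + 6 = 28
WM = 2049/28 = 73.1786

WM = 73.1786


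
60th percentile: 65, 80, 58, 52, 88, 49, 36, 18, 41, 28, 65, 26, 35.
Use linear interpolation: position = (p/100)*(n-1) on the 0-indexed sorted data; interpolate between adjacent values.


Sorted: 18, 26, 28, 35, 36, 41, 49, 52, 58, 65, 65, 80, 88
n = 13
Index = 60/100 * 12 = 7.2000
Lower = data[7] = 52, Upper = data[8] = 58
P60 = 52 + 0.2000*(6) = 53.2000

P60 = 53.2000


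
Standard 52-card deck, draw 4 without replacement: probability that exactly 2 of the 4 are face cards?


Hypergeometric: P(X=2) = C(12,2)·C(40,2) / C(52,4)
= 66 × 780 / 270725
= 51480/270725 = 0.1902

P = 0.1902


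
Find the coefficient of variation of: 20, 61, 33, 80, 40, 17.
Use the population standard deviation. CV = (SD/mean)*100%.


Mean = 41.8333
SD = 22.3563
CV = (22.3563/41.8333)*100 = 53.4414%

CV = 53.4414%


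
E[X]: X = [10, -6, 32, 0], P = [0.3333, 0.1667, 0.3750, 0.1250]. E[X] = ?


E[X] = 10*0.3333 - 6*0.1667 + 32*0.3750 + 0*0.1250
= 3.3330 - 1.0002 + 12.0000 + 0
= 14.3328

E[X] = 14.3328


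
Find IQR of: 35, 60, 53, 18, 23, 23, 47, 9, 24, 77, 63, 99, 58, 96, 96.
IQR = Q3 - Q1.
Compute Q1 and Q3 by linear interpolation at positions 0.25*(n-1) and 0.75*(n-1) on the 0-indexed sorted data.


Sorted: 9, 18, 23, 23, 24, 35, 47, 53, 58, 60, 63, 77, 96, 96, 99
Q1 (25th %ile) = 23.5000
Q3 (75th %ile) = 70.0000
IQR = 70.0000 - 23.5000 = 46.5000

IQR = 46.5000


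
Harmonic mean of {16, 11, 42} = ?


Sum of reciprocals = 1/16 + 1/11 + 1/42 = 0.177219
HM = 3/0.177219 = 16.9282

HM = 16.9282


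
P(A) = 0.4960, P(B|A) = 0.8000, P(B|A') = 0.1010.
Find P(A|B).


P(B) = P(B|A)*P(A) + P(B|A')*P(A')
= 0.8000*0.4960 + 0.1010*0.5040
= 0.396800 + 0.050904 = 0.447704
P(A|B) = 0.396800/0.447704 = 0.8863

P(A|B) = 0.8863


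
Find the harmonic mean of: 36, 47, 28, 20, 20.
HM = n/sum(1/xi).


Sum of reciprocals = 1/36 + 1/47 + 1/28 + 1/20 + 1/20 = 0.184769
HM = 5/0.184769 = 27.0609

HM = 27.0609


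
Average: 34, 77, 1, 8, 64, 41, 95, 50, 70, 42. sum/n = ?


Sum = 34 + 77 + 1 + 8 + 64 + 41 + 95 + 50 + 70 + 42 = 482
n = 10
Mean = 482/10 = 48.2000

Mean = 48.2000


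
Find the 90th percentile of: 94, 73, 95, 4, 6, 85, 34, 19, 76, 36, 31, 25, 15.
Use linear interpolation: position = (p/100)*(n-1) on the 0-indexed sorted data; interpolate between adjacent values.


Sorted: 4, 6, 15, 19, 25, 31, 34, 36, 73, 76, 85, 94, 95
n = 13
Index = 90/100 * 12 = 10.8000
Lower = data[10] = 85, Upper = data[11] = 94
P90 = 85 + 0.8000*(9) = 92.2000

P90 = 92.2000


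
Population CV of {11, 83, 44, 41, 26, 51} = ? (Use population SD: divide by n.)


Mean = 42.6667
SD = 22.2910
CV = (22.2910/42.6667)*100 = 52.2445%

CV = 52.2445%


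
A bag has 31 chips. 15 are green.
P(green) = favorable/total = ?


P = 15/31 = 0.4839

P = 0.4839


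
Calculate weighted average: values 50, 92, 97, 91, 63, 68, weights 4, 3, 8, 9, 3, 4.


Numerator = 50*4 + 92*3 + 97*8 + 91*9 + 63*3 + 68*4 = 2532
Denominator = 4 + 3 + 8 + 9 + 3 + 4 = 31
WM = 2532/31 = 81.6774

WM = 81.6774


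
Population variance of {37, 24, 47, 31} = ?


Mean = 34.7500
Squared deviations: 5.0625, 115.5625, 150.0625, 14.0625
Sum = 284.7500
Variance = 284.7500/4 = 71.1875

Variance = 71.1875


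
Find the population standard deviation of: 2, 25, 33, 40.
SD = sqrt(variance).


Mean = 25.0000
Variance = 204.5000
SD = sqrt(204.5000) = 14.3003

SD = 14.3003


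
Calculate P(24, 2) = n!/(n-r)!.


P(24,2) = 24!/22!
= 620448401733239439360000/1124000727777607680000
= 552

P(24,2) = 552


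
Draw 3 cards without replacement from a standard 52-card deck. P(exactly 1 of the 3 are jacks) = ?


Hypergeometric: P(X=1) = C(4,1)·C(48,2) / C(52,3)
= 4 × 1128 / 22100
= 4512/22100 = 0.2042

P = 0.2042


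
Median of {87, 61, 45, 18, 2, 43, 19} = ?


Sorted: 2, 18, 19, 43, 45, 61, 87
n = 7 (odd)
Middle value = 43

Median = 43


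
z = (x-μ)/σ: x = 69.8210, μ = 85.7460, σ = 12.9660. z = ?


z = (69.8210 - 85.7460)/12.9660
= -15.9250/12.9660
= -1.2282

z = -1.2282


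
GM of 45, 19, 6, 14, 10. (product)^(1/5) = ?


Product = 45 × 19 × 6 × 14 × 10 = 718200
GM = 718200^(1/5) = 14.8337

GM = 14.8337


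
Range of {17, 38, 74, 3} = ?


Max = 74, Min = 3
Range = 74 - 3 = 71

Range = 71


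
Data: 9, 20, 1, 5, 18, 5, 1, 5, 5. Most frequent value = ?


Frequencies: 1:2, 5:4, 9:1, 18:1, 20:1
Max frequency = 4
Mode = 5

Mode = 5


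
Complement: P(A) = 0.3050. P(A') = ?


P(not A) = 1 - 0.3050 = 0.6950

P(not A) = 0.6950


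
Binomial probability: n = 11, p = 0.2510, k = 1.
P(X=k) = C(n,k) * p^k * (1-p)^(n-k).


C(11,1) = 11
p^1 = 0.251000
(1-p)^10 = 0.055567
P = 11 * 0.251000 * 0.055567 = 0.1534

P(X=1) = 0.1534


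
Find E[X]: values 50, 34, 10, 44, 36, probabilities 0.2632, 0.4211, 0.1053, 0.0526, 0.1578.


E[X] = 50*0.2632 + 34*0.4211 + 10*0.1053 + 44*0.0526 + 36*0.1578
= 13.1600 + 14.3174 + 1.0530 + 2.3144 + 5.6808
= 36.5256

E[X] = 36.5256


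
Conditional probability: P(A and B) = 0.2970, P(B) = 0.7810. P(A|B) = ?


P(A|B) = 0.2970/0.7810 = 0.3803

P(A|B) = 0.3803


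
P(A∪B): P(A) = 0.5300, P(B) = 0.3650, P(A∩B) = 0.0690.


P(A∪B) = 0.5300 + 0.3650 - 0.0690
= 0.8950 - 0.0690
= 0.8260

P(A∪B) = 0.8260


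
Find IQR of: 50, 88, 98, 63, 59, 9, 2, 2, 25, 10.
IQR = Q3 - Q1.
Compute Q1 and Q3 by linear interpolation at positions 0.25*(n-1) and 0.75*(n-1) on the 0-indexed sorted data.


Sorted: 2, 2, 9, 10, 25, 50, 59, 63, 88, 98
Q1 (25th %ile) = 9.2500
Q3 (75th %ile) = 62.0000
IQR = 62.0000 - 9.2500 = 52.7500

IQR = 52.7500


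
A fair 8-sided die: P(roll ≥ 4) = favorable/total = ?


Favorable outcomes (roll ≥ 4): 5
Total outcomes = 8
P = 5/8 = 0.6250

P = 0.6250


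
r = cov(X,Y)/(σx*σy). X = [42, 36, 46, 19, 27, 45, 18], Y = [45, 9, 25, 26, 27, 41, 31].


Mean X = 33.2857, Mean Y = 29.1429
SD X = 11.080411, SD Y = 10.907777
Cov = 28.530612
r = 28.530612/(11.080411*10.907777) = 0.2361

r = 0.2361


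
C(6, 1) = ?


C(6,1) = 6!/(1! × 5!)
= 720/(1 × 120)
= 6

C(6,1) = 6


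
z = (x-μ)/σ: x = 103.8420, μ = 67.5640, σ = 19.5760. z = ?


z = (103.8420 - 67.5640)/19.5760
= 36.2780/19.5760
= 1.8532

z = 1.8532


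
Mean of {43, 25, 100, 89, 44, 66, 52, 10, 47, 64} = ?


Sum = 43 + 25 + 100 + 89 + 44 + 66 + 52 + 10 + 47 + 64 = 540
n = 10
Mean = 540/10 = 54.0000

Mean = 54.0000


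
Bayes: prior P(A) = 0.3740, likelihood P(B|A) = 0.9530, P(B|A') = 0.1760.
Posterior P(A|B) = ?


P(B) = P(B|A)*P(A) + P(B|A')*P(A')
= 0.9530*0.3740 + 0.1760*0.6260
= 0.356422 + 0.110176 = 0.466598
P(A|B) = 0.356422/0.466598 = 0.7639

P(A|B) = 0.7639


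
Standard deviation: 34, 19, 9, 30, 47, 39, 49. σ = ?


Mean = 32.4286
Variance = 181.1020
SD = sqrt(181.1020) = 13.4574

SD = 13.4574


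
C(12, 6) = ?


C(12,6) = 12!/(6! × 6!)
= 479001600/(720 × 720)
= 924

C(12,6) = 924


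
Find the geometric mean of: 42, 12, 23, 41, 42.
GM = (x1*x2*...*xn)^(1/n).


Product = 42 × 12 × 23 × 41 × 42 = 19961424
GM = 19961424^(1/5) = 28.8429

GM = 28.8429


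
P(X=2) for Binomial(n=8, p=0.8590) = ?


C(8,2) = 28
p^2 = 0.737881
(1-p)^6 = 7.858048e-06
P = 28 * 0.737881 * 7.858048e-06 = 0.0002

P(X=2) = 0.0002


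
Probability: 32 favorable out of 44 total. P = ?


P = 32/44 = 0.7273

P = 0.7273


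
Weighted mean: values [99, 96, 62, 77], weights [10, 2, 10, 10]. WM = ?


Numerator = 99*10 + 96*2 + 62*10 + 77*10 = 2572
Denominator = 10 + 2 + 10 + 10 = 32
WM = 2572/32 = 80.3750

WM = 80.3750


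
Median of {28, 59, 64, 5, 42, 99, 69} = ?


Sorted: 5, 28, 42, 59, 64, 69, 99
n = 7 (odd)
Middle value = 59

Median = 59


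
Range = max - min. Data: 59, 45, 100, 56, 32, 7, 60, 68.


Max = 100, Min = 7
Range = 100 - 7 = 93

Range = 93


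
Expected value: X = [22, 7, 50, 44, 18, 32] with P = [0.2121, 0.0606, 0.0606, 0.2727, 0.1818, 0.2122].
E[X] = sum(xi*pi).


E[X] = 22*0.2121 + 7*0.0606 + 50*0.0606 + 44*0.2727 + 18*0.1818 + 32*0.2122
= 4.6662 + 0.4242 + 3.0300 + 11.9988 + 3.2724 + 6.7904
= 30.1820

E[X] = 30.1820


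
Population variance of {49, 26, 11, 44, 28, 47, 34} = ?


Mean = 34.1429
Squared deviations: 220.7347, 66.3061, 535.5918, 97.1633, 37.7347, 165.3061, 0.0204
Sum = 1122.8571
Variance = 1122.8571/7 = 160.4082

Variance = 160.4082


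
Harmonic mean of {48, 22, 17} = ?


Sum of reciprocals = 1/48 + 1/22 + 1/17 = 0.125111
HM = 3/0.125111 = 23.9786

HM = 23.9786


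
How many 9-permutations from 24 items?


P(24,9) = 24!/15!
= 620448401733239439360000/1307674368000
= 474467051520

P(24,9) = 474467051520


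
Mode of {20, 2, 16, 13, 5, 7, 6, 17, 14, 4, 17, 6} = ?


Frequencies: 2:1, 4:1, 5:1, 6:2, 7:1, 13:1, 14:1, 16:1, 17:2, 20:1
Max frequency = 2
Mode = 6, 17

Mode = 6, 17


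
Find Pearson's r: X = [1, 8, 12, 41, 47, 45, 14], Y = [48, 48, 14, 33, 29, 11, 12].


Mean X = 24.0000, Mean Y = 27.8571
SD X = 18.079191, SD Y = 14.961174
Cov = -100.142857
r = -100.142857/(18.079191*14.961174) = -0.3702

r = -0.3702


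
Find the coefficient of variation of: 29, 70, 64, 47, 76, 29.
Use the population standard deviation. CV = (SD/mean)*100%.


Mean = 52.5000
SD = 18.8215
CV = (18.8215/52.5000)*100 = 35.8505%

CV = 35.8505%


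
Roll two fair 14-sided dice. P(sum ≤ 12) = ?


Total outcomes = 14×14 = 196
Favorable (sum ≤ 12): 66
P = 66/196 = 0.3367

P = 0.3367


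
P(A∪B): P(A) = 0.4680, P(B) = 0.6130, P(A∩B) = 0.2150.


P(A∪B) = 0.4680 + 0.6130 - 0.2150
= 1.0810 - 0.2150
= 0.8660

P(A∪B) = 0.8660


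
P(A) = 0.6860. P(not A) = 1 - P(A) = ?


P(not A) = 1 - 0.6860 = 0.3140

P(not A) = 0.3140


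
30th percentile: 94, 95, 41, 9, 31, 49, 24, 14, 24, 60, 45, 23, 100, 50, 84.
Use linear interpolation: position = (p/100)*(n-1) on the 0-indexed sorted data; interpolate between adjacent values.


Sorted: 9, 14, 23, 24, 24, 31, 41, 45, 49, 50, 60, 84, 94, 95, 100
n = 15
Index = 30/100 * 14 = 4.2000
Lower = data[4] = 24, Upper = data[5] = 31
P30 = 24 + 0.2000*(7) = 25.4000

P30 = 25.4000


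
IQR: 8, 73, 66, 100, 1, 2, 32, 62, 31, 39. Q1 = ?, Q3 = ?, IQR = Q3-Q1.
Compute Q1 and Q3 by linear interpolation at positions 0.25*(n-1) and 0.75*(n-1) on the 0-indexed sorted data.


Sorted: 1, 2, 8, 31, 32, 39, 62, 66, 73, 100
Q1 (25th %ile) = 13.7500
Q3 (75th %ile) = 65.0000
IQR = 65.0000 - 13.7500 = 51.2500

IQR = 51.2500


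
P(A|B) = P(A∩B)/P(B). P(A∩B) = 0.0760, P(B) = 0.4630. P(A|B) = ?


P(A|B) = 0.0760/0.4630 = 0.1641

P(A|B) = 0.1641


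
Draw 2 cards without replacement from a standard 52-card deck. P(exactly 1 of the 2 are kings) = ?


Hypergeometric: P(X=1) = C(4,1)·C(48,1) / C(52,2)
= 4 × 48 / 1326
= 192/1326 = 0.1448

P = 0.1448


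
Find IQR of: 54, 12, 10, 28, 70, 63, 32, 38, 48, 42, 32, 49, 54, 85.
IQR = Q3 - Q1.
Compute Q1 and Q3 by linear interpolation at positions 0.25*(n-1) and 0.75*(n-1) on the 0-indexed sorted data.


Sorted: 10, 12, 28, 32, 32, 38, 42, 48, 49, 54, 54, 63, 70, 85
Q1 (25th %ile) = 32.0000
Q3 (75th %ile) = 54.0000
IQR = 54.0000 - 32.0000 = 22.0000

IQR = 22.0000


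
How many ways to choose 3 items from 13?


C(13,3) = 13!/(3! × 10!)
= 6227020800/(6 × 3628800)
= 286

C(13,3) = 286


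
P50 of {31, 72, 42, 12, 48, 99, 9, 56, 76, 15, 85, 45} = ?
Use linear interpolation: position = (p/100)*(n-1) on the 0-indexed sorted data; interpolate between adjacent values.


Sorted: 9, 12, 15, 31, 42, 45, 48, 56, 72, 76, 85, 99
n = 12
Index = 50/100 * 11 = 5.5000
Lower = data[5] = 45, Upper = data[6] = 48
P50 = 45 + 0.5000*(3) = 46.5000

P50 = 46.5000


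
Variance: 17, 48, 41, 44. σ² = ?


Mean = 37.5000
Squared deviations: 420.2500, 110.2500, 12.2500, 42.2500
Sum = 585.0000
Variance = 585.0000/4 = 146.2500

Variance = 146.2500


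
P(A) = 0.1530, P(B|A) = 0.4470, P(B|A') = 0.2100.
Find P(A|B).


P(B) = P(B|A)*P(A) + P(B|A')*P(A')
= 0.4470*0.1530 + 0.2100*0.8470
= 0.068391 + 0.177870 = 0.246261
P(A|B) = 0.068391/0.246261 = 0.2777

P(A|B) = 0.2777


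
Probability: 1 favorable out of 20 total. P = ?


P = 1/20 = 0.0500

P = 0.0500


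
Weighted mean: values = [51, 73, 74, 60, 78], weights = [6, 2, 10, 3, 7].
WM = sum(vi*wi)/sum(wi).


Numerator = 51*6 + 73*2 + 74*10 + 60*3 + 78*7 = 1918
Denominator = 6 + 2 + 10 + 3 + 7 = 28
WM = 1918/28 = 68.5000

WM = 68.5000


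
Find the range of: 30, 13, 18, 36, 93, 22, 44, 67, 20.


Max = 93, Min = 13
Range = 93 - 13 = 80

Range = 80


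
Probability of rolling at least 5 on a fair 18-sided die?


Favorable outcomes (roll ≥ 5): 14
Total outcomes = 18
P = 14/18 = 0.7778

P = 0.7778


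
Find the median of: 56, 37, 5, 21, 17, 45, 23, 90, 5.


Sorted: 5, 5, 17, 21, 23, 37, 45, 56, 90
n = 9 (odd)
Middle value = 23

Median = 23


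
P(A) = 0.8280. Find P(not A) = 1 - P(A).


P(not A) = 1 - 0.8280 = 0.1720

P(not A) = 0.1720


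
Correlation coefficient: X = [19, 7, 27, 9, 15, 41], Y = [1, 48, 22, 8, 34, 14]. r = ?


Mean X = 19.6667, Mean Y = 21.1667
SD X = 11.585431, SD Y = 15.899860
Cov = -65.444444
r = -65.444444/(11.585431*15.899860) = -0.3553

r = -0.3553


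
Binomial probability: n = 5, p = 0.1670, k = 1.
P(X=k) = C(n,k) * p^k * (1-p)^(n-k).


C(5,1) = 5
p^1 = 0.167000
(1-p)^4 = 0.481482
P = 5 * 0.167000 * 0.481482 = 0.4020

P(X=1) = 0.4020


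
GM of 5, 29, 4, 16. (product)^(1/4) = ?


Product = 5 × 29 × 4 × 16 = 9280
GM = 9280^(1/4) = 9.8149

GM = 9.8149


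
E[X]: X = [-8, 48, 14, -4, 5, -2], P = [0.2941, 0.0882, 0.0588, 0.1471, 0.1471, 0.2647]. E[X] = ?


E[X] = -8*0.2941 + 48*0.0882 + 14*0.0588 - 4*0.1471 + 5*0.1471 - 2*0.2647
= -2.3528 + 4.2336 + 0.8232 - 0.5884 + 0.7355 - 0.5294
= 2.3217

E[X] = 2.3217


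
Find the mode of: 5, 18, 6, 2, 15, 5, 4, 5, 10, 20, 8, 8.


Frequencies: 2:1, 4:1, 5:3, 6:1, 8:2, 10:1, 15:1, 18:1, 20:1
Max frequency = 3
Mode = 5

Mode = 5


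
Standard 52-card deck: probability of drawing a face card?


12 face cards in 52 cards
P = 12/52 = 0.2308

P = 0.2308


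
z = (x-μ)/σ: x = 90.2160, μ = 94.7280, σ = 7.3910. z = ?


z = (90.2160 - 94.7280)/7.3910
= -4.5120/7.3910
= -0.6105

z = -0.6105


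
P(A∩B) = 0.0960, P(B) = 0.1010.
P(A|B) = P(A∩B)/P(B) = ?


P(A|B) = 0.0960/0.1010 = 0.9505

P(A|B) = 0.9505


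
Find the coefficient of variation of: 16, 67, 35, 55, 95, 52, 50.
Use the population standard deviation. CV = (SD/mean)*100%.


Mean = 52.8571
SD = 22.8875
CV = (22.8875/52.8571)*100 = 43.3006%

CV = 43.3006%


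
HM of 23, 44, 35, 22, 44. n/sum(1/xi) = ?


Sum of reciprocals = 1/23 + 1/44 + 1/35 + 1/22 + 1/44 = 0.162959
HM = 5/0.162959 = 30.6826

HM = 30.6826


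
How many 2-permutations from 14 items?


P(14,2) = 14!/12!
= 87178291200/479001600
= 182

P(14,2) = 182


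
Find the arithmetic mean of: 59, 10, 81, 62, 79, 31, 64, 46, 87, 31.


Sum = 59 + 10 + 81 + 62 + 79 + 31 + 64 + 46 + 87 + 31 = 550
n = 10
Mean = 550/10 = 55.0000

Mean = 55.0000


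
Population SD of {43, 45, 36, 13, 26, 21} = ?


Mean = 30.6667
Variance = 135.5556
SD = sqrt(135.5556) = 11.6428

SD = 11.6428


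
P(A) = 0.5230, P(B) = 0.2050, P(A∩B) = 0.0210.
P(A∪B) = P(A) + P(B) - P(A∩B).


P(A∪B) = 0.5230 + 0.2050 - 0.0210
= 0.7280 - 0.0210
= 0.7070

P(A∪B) = 0.7070


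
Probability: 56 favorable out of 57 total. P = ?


P = 56/57 = 0.9825

P = 0.9825


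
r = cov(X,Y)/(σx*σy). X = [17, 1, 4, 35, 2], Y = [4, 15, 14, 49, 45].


Mean X = 11.8000, Mean Y = 25.4000
SD X = 12.952220, SD Y = 18.095303
Cov = 89.080000
r = 89.080000/(12.952220*18.095303) = 0.3801

r = 0.3801


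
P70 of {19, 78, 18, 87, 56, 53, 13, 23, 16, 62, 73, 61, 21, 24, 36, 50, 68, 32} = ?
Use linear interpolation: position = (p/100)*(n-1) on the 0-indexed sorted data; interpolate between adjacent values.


Sorted: 13, 16, 18, 19, 21, 23, 24, 32, 36, 50, 53, 56, 61, 62, 68, 73, 78, 87
n = 18
Index = 70/100 * 17 = 11.9000
Lower = data[11] = 56, Upper = data[12] = 61
P70 = 56 + 0.9000*(5) = 60.5000

P70 = 60.5000


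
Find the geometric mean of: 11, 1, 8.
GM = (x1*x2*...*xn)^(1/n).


Product = 11 × 1 × 8 = 88
GM = 88^(1/3) = 4.4480

GM = 4.4480


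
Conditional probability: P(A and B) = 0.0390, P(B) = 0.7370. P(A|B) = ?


P(A|B) = 0.0390/0.7370 = 0.0529

P(A|B) = 0.0529


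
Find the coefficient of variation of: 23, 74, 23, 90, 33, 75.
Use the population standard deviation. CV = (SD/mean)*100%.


Mean = 53.0000
SD = 27.3679
CV = (27.3679/53.0000)*100 = 51.6375%

CV = 51.6375%


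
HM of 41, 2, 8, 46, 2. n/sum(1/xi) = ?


Sum of reciprocals = 1/41 + 1/2 + 1/8 + 1/46 + 1/2 = 1.171129
HM = 5/1.171129 = 4.2694

HM = 4.2694


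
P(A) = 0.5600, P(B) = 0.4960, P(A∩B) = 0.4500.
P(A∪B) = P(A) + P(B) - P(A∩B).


P(A∪B) = 0.5600 + 0.4960 - 0.4500
= 1.0560 - 0.4500
= 0.6060

P(A∪B) = 0.6060


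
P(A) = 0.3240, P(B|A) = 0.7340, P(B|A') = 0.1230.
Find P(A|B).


P(B) = P(B|A)*P(A) + P(B|A')*P(A')
= 0.7340*0.3240 + 0.1230*0.6760
= 0.237816 + 0.083148 = 0.320964
P(A|B) = 0.237816/0.320964 = 0.7409

P(A|B) = 0.7409


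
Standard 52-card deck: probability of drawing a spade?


13 spades in 52 cards
P = 13/52 = 0.2500

P = 0.2500


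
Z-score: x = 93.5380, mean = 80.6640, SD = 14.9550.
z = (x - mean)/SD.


z = (93.5380 - 80.6640)/14.9550
= 12.8740/14.9550
= 0.8608

z = 0.8608


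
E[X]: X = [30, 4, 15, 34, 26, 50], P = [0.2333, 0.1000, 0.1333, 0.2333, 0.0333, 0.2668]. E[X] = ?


E[X] = 30*0.2333 + 4*0.1000 + 15*0.1333 + 34*0.2333 + 26*0.0333 + 50*0.2668
= 6.9990 + 0.4000 + 1.9995 + 7.9322 + 0.8658 + 13.3400
= 31.5365

E[X] = 31.5365


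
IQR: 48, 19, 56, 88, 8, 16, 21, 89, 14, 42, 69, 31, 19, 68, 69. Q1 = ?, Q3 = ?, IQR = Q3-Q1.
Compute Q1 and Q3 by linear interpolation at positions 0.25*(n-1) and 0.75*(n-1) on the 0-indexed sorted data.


Sorted: 8, 14, 16, 19, 19, 21, 31, 42, 48, 56, 68, 69, 69, 88, 89
Q1 (25th %ile) = 19.0000
Q3 (75th %ile) = 68.5000
IQR = 68.5000 - 19.0000 = 49.5000

IQR = 49.5000


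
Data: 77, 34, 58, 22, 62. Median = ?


Sorted: 22, 34, 58, 62, 77
n = 5 (odd)
Middle value = 58

Median = 58


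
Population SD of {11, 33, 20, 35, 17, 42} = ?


Mean = 26.3333
Variance = 121.2222
SD = sqrt(121.2222) = 11.0101

SD = 11.0101


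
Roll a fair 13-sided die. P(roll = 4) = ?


Favorable outcomes (roll = 4): 1
Total outcomes = 13
P = 1/13 = 0.0769

P = 0.0769


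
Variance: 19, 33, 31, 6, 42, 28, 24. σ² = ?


Mean = 26.1429
Squared deviations: 51.0204, 47.0204, 23.5918, 405.7347, 251.4490, 3.4490, 4.5918
Sum = 786.8571
Variance = 786.8571/7 = 112.4082

Variance = 112.4082


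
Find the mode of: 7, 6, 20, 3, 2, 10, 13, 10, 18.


Frequencies: 2:1, 3:1, 6:1, 7:1, 10:2, 13:1, 18:1, 20:1
Max frequency = 2
Mode = 10

Mode = 10


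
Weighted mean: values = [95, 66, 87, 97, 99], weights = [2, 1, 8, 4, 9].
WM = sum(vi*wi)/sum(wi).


Numerator = 95*2 + 66*1 + 87*8 + 97*4 + 99*9 = 2231
Denominator = 2 + 1 + 8 + 4 + 9 = 24
WM = 2231/24 = 92.9583

WM = 92.9583


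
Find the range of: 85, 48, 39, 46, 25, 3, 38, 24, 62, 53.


Max = 85, Min = 3
Range = 85 - 3 = 82

Range = 82


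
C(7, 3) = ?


C(7,3) = 7!/(3! × 4!)
= 5040/(6 × 24)
= 35

C(7,3) = 35


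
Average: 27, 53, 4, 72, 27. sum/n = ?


Sum = 27 + 53 + 4 + 72 + 27 = 183
n = 5
Mean = 183/5 = 36.6000

Mean = 36.6000


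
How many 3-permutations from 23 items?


P(23,3) = 23!/20!
= 25852016738884976640000/2432902008176640000
= 10626

P(23,3) = 10626


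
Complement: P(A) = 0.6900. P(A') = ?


P(not A) = 1 - 0.6900 = 0.3100

P(not A) = 0.3100


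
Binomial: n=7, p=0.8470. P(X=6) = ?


C(7,6) = 7
p^6 = 0.369233
(1-p)^1 = 0.153000
P = 7 * 0.369233 * 0.153000 = 0.3954

P(X=6) = 0.3954


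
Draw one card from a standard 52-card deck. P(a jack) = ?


4 jacks in 52 cards
P = 4/52 = 0.0769

P = 0.0769


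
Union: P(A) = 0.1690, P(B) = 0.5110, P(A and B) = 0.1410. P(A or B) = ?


P(A∪B) = 0.1690 + 0.5110 - 0.1410
= 0.6800 - 0.1410
= 0.5390

P(A∪B) = 0.5390


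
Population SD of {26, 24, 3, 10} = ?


Mean = 15.7500
Variance = 92.1875
SD = sqrt(92.1875) = 9.6014

SD = 9.6014


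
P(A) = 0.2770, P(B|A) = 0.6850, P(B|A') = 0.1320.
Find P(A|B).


P(B) = P(B|A)*P(A) + P(B|A')*P(A')
= 0.6850*0.2770 + 0.1320*0.7230
= 0.189745 + 0.095436 = 0.285181
P(A|B) = 0.189745/0.285181 = 0.6653

P(A|B) = 0.6653


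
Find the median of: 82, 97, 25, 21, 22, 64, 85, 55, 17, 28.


Sorted: 17, 21, 22, 25, 28, 55, 64, 82, 85, 97
n = 10 (even)
Middle values: 28 and 55
Median = (28+55)/2 = 41.5000

Median = 41.5000


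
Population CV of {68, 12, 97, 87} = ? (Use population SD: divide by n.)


Mean = 66.0000
SD = 32.8710
CV = (32.8710/66.0000)*100 = 49.8045%

CV = 49.8045%


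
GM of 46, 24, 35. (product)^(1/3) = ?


Product = 46 × 24 × 35 = 38640
GM = 38640^(1/3) = 33.8074

GM = 33.8074


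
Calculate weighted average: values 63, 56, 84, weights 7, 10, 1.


Numerator = 63*7 + 56*10 + 84*1 = 1085
Denominator = 7 + 10 + 1 = 18
WM = 1085/18 = 60.2778

WM = 60.2778


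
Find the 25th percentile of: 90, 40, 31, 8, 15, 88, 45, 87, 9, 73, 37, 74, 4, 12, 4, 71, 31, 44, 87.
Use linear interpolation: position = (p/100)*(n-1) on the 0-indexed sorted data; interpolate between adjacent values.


Sorted: 4, 4, 8, 9, 12, 15, 31, 31, 37, 40, 44, 45, 71, 73, 74, 87, 87, 88, 90
n = 19
Index = 25/100 * 18 = 4.5000
Lower = data[4] = 12, Upper = data[5] = 15
P25 = 12 + 0.5000*(3) = 13.5000

P25 = 13.5000


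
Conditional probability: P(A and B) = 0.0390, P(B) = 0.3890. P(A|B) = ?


P(A|B) = 0.0390/0.3890 = 0.1003

P(A|B) = 0.1003


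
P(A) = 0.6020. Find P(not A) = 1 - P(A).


P(not A) = 1 - 0.6020 = 0.3980

P(not A) = 0.3980


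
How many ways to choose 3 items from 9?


C(9,3) = 9!/(3! × 6!)
= 362880/(6 × 720)
= 84

C(9,3) = 84


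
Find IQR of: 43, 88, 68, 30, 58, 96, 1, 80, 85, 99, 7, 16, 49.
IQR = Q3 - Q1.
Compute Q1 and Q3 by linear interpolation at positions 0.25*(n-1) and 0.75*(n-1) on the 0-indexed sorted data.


Sorted: 1, 7, 16, 30, 43, 49, 58, 68, 80, 85, 88, 96, 99
Q1 (25th %ile) = 30.0000
Q3 (75th %ile) = 85.0000
IQR = 85.0000 - 30.0000 = 55.0000

IQR = 55.0000


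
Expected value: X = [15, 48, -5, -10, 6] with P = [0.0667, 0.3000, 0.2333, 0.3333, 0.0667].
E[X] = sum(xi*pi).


E[X] = 15*0.0667 + 48*0.3000 - 5*0.2333 - 10*0.3333 + 6*0.0667
= 1.0005 + 14.4000 - 1.1665 - 3.3330 + 0.4002
= 11.3012

E[X] = 11.3012


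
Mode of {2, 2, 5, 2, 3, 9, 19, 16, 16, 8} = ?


Frequencies: 2:3, 3:1, 5:1, 8:1, 9:1, 16:2, 19:1
Max frequency = 3
Mode = 2

Mode = 2


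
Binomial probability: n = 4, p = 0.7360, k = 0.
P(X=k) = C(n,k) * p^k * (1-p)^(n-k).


C(4,0) = 1
p^0 = 1.000000
(1-p)^4 = 0.004858
P = 1 * 1.000000 * 0.004858 = 0.0049

P(X=0) = 0.0049


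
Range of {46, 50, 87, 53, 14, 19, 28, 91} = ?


Max = 91, Min = 14
Range = 91 - 14 = 77

Range = 77


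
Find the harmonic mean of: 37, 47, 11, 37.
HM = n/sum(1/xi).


Sum of reciprocals = 1/37 + 1/47 + 1/11 + 1/37 = 0.166240
HM = 4/0.166240 = 24.0616

HM = 24.0616


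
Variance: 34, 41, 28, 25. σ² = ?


Mean = 32.0000
Squared deviations: 4.0000, 81.0000, 16.0000, 49.0000
Sum = 150.0000
Variance = 150.0000/4 = 37.5000

Variance = 37.5000


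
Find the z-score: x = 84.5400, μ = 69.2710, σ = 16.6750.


z = (84.5400 - 69.2710)/16.6750
= 15.2690/16.6750
= 0.9157

z = 0.9157


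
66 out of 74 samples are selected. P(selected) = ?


P = 66/74 = 0.8919

P = 0.8919


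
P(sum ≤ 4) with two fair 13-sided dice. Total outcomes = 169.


Total outcomes = 13×13 = 169
Favorable (sum ≤ 4): 6
P = 6/169 = 0.0355

P = 0.0355


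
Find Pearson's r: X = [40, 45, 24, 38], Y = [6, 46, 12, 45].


Mean X = 36.7500, Mean Y = 27.2500
SD X = 7.790218, SD Y = 18.376275
Cov = 75.562500
r = 75.562500/(7.790218*18.376275) = 0.5278

r = 0.5278


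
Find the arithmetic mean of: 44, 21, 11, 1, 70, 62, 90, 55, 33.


Sum = 44 + 21 + 11 + 1 + 70 + 62 + 90 + 55 + 33 = 387
n = 9
Mean = 387/9 = 43.0000

Mean = 43.0000


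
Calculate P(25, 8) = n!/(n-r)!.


P(25,8) = 25!/17!
= 15511210043330985984000000/355687428096000
= 43609104000

P(25,8) = 43609104000


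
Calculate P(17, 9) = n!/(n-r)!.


P(17,9) = 17!/8!
= 355687428096000/40320
= 8821612800

P(17,9) = 8821612800


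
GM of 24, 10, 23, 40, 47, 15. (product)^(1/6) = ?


Product = 24 × 10 × 23 × 40 × 47 × 15 = 155664000
GM = 155664000^(1/6) = 23.1934

GM = 23.1934


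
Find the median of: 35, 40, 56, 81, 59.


Sorted: 35, 40, 56, 59, 81
n = 5 (odd)
Middle value = 56

Median = 56


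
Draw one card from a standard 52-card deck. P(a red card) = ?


26 red cards in 52 cards
P = 26/52 = 0.5000

P = 0.5000


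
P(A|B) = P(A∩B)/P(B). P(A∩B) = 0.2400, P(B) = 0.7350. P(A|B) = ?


P(A|B) = 0.2400/0.7350 = 0.3265

P(A|B) = 0.3265


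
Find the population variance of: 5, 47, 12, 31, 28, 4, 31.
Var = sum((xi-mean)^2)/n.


Mean = 22.5714
Squared deviations: 308.7551, 596.7551, 111.7551, 71.0408, 29.4694, 344.8980, 71.0408
Sum = 1533.7143
Variance = 1533.7143/7 = 219.1020

Variance = 219.1020


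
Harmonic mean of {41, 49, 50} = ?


Sum of reciprocals = 1/41 + 1/49 + 1/50 = 0.064798
HM = 3/0.064798 = 46.2974

HM = 46.2974


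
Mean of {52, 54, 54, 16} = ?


Sum = 52 + 54 + 54 + 16 = 176
n = 4
Mean = 176/4 = 44.0000

Mean = 44.0000


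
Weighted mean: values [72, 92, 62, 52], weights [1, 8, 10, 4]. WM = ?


Numerator = 72*1 + 92*8 + 62*10 + 52*4 = 1636
Denominator = 1 + 8 + 10 + 4 = 23
WM = 1636/23 = 71.1304

WM = 71.1304


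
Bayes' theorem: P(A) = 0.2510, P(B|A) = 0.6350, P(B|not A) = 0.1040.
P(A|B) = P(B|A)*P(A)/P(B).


P(B) = P(B|A)*P(A) + P(B|A')*P(A')
= 0.6350*0.2510 + 0.1040*0.7490
= 0.159385 + 0.077896 = 0.237281
P(A|B) = 0.159385/0.237281 = 0.6717

P(A|B) = 0.6717


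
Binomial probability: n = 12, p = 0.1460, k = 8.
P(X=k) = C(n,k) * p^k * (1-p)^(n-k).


C(12,8) = 495
p^8 = 2.064538e-07
(1-p)^4 = 0.531902
P = 495 * 2.064538e-07 * 0.531902 = 5.4358e-05

P(X=8) = 5.4358e-05


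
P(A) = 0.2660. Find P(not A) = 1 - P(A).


P(not A) = 1 - 0.2660 = 0.7340

P(not A) = 0.7340


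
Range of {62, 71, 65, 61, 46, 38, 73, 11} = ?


Max = 73, Min = 11
Range = 73 - 11 = 62

Range = 62


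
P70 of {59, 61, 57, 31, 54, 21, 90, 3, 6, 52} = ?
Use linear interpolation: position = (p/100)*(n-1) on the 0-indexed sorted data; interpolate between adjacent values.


Sorted: 3, 6, 21, 31, 52, 54, 57, 59, 61, 90
n = 10
Index = 70/100 * 9 = 6.3000
Lower = data[6] = 57, Upper = data[7] = 59
P70 = 57 + 0.3000*(2) = 57.6000

P70 = 57.6000


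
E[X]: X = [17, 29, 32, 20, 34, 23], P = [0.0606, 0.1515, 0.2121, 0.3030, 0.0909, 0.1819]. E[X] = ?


E[X] = 17*0.0606 + 29*0.1515 + 32*0.2121 + 20*0.3030 + 34*0.0909 + 23*0.1819
= 1.0302 + 4.3935 + 6.7872 + 6.0600 + 3.0906 + 4.1837
= 25.5452

E[X] = 25.5452


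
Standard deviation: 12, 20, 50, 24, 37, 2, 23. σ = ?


Mean = 24.0000
Variance = 212.8571
SD = sqrt(212.8571) = 14.5896

SD = 14.5896


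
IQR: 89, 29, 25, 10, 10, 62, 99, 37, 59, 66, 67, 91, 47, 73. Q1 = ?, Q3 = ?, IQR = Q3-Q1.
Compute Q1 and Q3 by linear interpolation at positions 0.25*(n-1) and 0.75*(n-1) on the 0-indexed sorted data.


Sorted: 10, 10, 25, 29, 37, 47, 59, 62, 66, 67, 73, 89, 91, 99
Q1 (25th %ile) = 31.0000
Q3 (75th %ile) = 71.5000
IQR = 71.5000 - 31.0000 = 40.5000

IQR = 40.5000


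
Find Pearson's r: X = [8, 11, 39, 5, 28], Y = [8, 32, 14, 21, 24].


Mean X = 18.2000, Mean Y = 19.8000
SD X = 13.105724, SD Y = 8.255907
Cov = -12.560000
r = -12.560000/(13.105724*8.255907) = -0.1161

r = -0.1161


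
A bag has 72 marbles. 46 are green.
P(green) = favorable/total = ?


P = 46/72 = 0.6389

P = 0.6389


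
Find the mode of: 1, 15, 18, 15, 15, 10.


Frequencies: 1:1, 10:1, 15:3, 18:1
Max frequency = 3
Mode = 15

Mode = 15


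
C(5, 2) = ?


C(5,2) = 5!/(2! × 3!)
= 120/(2 × 6)
= 10

C(5,2) = 10


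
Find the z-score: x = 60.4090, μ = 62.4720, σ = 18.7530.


z = (60.4090 - 62.4720)/18.7530
= -2.0630/18.7530
= -0.1100

z = -0.1100


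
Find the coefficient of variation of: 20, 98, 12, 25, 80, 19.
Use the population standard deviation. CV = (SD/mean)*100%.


Mean = 42.3333
SD = 33.6188
CV = (33.6188/42.3333)*100 = 79.4144%

CV = 79.4144%


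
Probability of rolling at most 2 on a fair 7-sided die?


Favorable outcomes (roll ≤ 2): 2
Total outcomes = 7
P = 2/7 = 0.2857

P = 0.2857


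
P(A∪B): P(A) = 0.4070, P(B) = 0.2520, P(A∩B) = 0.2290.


P(A∪B) = 0.4070 + 0.2520 - 0.2290
= 0.6590 - 0.2290
= 0.4300

P(A∪B) = 0.4300


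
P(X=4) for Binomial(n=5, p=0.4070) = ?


C(5,4) = 5
p^4 = 0.027440
(1-p)^1 = 0.593000
P = 5 * 0.027440 * 0.593000 = 0.0814

P(X=4) = 0.0814


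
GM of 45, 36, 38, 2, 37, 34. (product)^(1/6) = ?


Product = 45 × 36 × 38 × 2 × 37 × 34 = 154884960
GM = 154884960^(1/6) = 23.1740

GM = 23.1740


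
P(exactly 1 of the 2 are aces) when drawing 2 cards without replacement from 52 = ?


Hypergeometric: P(X=1) = C(4,1)·C(48,1) / C(52,2)
= 4 × 48 / 1326
= 192/1326 = 0.1448

P = 0.1448


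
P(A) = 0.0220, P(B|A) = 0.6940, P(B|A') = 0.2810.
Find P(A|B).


P(B) = P(B|A)*P(A) + P(B|A')*P(A')
= 0.6940*0.0220 + 0.2810*0.9780
= 0.015268 + 0.274818 = 0.290086
P(A|B) = 0.015268/0.290086 = 0.0526

P(A|B) = 0.0526


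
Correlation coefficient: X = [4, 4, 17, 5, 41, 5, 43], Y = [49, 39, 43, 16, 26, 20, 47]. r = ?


Mean X = 17.0000, Mean Y = 34.2857
SD X = 16.379430, SD Y = 12.440881
Cov = 38.571429
r = 38.571429/(16.379430*12.440881) = 0.1893

r = 0.1893


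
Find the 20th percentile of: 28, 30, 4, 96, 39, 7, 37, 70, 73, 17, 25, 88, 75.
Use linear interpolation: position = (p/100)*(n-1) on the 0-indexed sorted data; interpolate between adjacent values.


Sorted: 4, 7, 17, 25, 28, 30, 37, 39, 70, 73, 75, 88, 96
n = 13
Index = 20/100 * 12 = 2.4000
Lower = data[2] = 17, Upper = data[3] = 25
P20 = 17 + 0.4000*(8) = 20.2000

P20 = 20.2000


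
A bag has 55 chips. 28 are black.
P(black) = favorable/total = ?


P = 28/55 = 0.5091

P = 0.5091


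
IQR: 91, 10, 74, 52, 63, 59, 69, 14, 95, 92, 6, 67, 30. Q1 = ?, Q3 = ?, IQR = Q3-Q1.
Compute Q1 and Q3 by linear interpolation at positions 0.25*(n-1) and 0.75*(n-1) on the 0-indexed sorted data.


Sorted: 6, 10, 14, 30, 52, 59, 63, 67, 69, 74, 91, 92, 95
Q1 (25th %ile) = 30.0000
Q3 (75th %ile) = 74.0000
IQR = 74.0000 - 30.0000 = 44.0000

IQR = 44.0000


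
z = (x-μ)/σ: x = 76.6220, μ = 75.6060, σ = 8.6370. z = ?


z = (76.6220 - 75.6060)/8.6370
= 1.0160/8.6370
= 0.1176

z = 0.1176


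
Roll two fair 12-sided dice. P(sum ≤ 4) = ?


Total outcomes = 12×12 = 144
Favorable (sum ≤ 4): 6
P = 6/144 = 0.0417

P = 0.0417


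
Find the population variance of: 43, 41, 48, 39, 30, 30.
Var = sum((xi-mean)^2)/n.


Mean = 38.5000
Squared deviations: 20.2500, 6.2500, 90.2500, 0.2500, 72.2500, 72.2500
Sum = 261.5000
Variance = 261.5000/6 = 43.5833

Variance = 43.5833


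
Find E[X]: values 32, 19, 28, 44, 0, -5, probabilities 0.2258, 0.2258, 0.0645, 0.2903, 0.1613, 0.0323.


E[X] = 32*0.2258 + 19*0.2258 + 28*0.0645 + 44*0.2903 + 0*0.1613 - 5*0.0323
= 7.2256 + 4.2902 + 1.8060 + 12.7732 + 0 - 0.1615
= 25.9335

E[X] = 25.9335


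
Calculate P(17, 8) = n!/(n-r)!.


P(17,8) = 17!/9!
= 355687428096000/362880
= 980179200

P(17,8) = 980179200


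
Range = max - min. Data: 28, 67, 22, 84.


Max = 84, Min = 22
Range = 84 - 22 = 62

Range = 62


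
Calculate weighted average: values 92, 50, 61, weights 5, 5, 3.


Numerator = 92*5 + 50*5 + 61*3 = 893
Denominator = 5 + 5 + 3 = 13
WM = 893/13 = 68.6923

WM = 68.6923
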